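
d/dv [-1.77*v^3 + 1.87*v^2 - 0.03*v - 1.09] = -5.31*v^2 + 3.74*v - 0.03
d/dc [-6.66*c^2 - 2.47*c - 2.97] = -13.32*c - 2.47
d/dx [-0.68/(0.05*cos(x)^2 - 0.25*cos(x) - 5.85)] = (0.17 - 0.068*cos(x))*sin(x)/(-0.05*cos(x)^2 + 0.25*cos(x) + 5.85)^2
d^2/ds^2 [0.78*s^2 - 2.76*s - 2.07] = 1.56000000000000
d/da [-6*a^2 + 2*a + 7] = 2 - 12*a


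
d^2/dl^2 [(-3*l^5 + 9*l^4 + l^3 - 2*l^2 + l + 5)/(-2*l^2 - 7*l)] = 2*(36*l^7 + 300*l^6 + 504*l^5 - 1323*l^4 - 81*l^3 - 60*l^2 - 210*l - 245)/(l^3*(8*l^3 + 84*l^2 + 294*l + 343))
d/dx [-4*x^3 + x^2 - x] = -12*x^2 + 2*x - 1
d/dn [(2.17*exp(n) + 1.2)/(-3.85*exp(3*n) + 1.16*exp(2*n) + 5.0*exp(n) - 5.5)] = (16.709*exp(3*n) + 11.3428*exp(2*n) - 2.784*exp(n) - 17.935)*exp(n)/(14.8225*exp(6*n) - 8.932*exp(5*n) - 37.1544*exp(4*n) + 53.95*exp(3*n) + 12.24*exp(2*n) - 55.0*exp(n) + 30.25)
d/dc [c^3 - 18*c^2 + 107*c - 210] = 3*c^2 - 36*c + 107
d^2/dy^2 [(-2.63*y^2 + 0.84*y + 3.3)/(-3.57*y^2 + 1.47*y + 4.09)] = (-5.6843418860808e-14*y^4 + 6.192522*y^3 - 21.940506*y^2 + 30.317868*y - 12.54005)/(45.499293*y^6 - 56.205009*y^5 - 133.236684*y^4 + 125.606943*y^3 + 152.643708*y^2 - 73.770921*y - 68.417929)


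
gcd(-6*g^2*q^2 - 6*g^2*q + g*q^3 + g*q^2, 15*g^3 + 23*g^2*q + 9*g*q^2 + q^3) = 1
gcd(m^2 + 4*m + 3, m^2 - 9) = m + 3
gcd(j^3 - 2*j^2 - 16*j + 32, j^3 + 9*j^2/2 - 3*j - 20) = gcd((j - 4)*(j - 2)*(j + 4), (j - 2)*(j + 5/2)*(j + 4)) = j^2 + 2*j - 8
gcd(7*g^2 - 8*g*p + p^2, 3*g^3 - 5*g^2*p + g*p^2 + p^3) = -g + p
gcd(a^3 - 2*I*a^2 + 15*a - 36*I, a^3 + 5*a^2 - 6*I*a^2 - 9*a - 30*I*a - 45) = a^2 - 6*I*a - 9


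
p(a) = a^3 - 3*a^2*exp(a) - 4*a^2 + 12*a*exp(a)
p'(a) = -3*a^2*exp(a) + 3*a^2 + 6*a*exp(a) - 8*a + 12*exp(a)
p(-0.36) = -3.85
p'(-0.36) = 9.86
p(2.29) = 107.04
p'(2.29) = 96.24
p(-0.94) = -9.81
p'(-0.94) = 11.62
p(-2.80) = -56.79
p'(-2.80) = 44.20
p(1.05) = 23.30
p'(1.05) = 37.75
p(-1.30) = -14.59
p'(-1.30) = 15.23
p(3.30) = 180.27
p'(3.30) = -17.32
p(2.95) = 168.40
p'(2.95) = 71.15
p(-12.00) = -2304.00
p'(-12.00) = 528.00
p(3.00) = 171.77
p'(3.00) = 63.26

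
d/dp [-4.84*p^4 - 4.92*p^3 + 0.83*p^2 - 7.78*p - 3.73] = -19.36*p^3 - 14.76*p^2 + 1.66*p - 7.78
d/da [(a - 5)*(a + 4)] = 2*a - 1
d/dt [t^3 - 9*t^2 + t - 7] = 3*t^2 - 18*t + 1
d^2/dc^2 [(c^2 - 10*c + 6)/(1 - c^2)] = 2*(10*c^3 - 21*c^2 + 30*c - 7)/(c^6 - 3*c^4 + 3*c^2 - 1)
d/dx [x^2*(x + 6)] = 3*x*(x + 4)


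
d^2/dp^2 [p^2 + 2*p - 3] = 2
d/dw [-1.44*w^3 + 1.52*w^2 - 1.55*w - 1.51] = -4.32*w^2 + 3.04*w - 1.55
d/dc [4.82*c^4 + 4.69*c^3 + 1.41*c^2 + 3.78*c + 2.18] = 19.28*c^3 + 14.07*c^2 + 2.82*c + 3.78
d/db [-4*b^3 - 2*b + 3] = -12*b^2 - 2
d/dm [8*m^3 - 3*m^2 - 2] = 6*m*(4*m - 1)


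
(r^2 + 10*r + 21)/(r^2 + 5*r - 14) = (r + 3)/(r - 2)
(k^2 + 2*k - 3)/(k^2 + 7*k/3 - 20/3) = 3*(k^2 + 2*k - 3)/(3*k^2 + 7*k - 20)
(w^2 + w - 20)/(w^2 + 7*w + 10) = (w - 4)/(w + 2)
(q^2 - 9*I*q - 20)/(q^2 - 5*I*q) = (q - 4*I)/q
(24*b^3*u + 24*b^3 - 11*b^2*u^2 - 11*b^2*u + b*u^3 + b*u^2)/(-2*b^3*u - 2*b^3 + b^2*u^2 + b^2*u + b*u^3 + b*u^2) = (24*b^2 - 11*b*u + u^2)/(-2*b^2 + b*u + u^2)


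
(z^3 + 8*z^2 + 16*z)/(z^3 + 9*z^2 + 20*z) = (z + 4)/(z + 5)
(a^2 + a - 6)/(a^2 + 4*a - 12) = (a + 3)/(a + 6)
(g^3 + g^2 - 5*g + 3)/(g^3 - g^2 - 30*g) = (-g^3 - g^2 + 5*g - 3)/(g*(-g^2 + g + 30))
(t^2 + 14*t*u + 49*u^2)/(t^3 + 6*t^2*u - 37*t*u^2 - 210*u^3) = (t + 7*u)/(t^2 - t*u - 30*u^2)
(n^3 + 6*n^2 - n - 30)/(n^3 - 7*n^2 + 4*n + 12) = (n^2 + 8*n + 15)/(n^2 - 5*n - 6)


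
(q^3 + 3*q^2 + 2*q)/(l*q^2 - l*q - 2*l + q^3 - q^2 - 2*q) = q*(q + 2)/(l*q - 2*l + q^2 - 2*q)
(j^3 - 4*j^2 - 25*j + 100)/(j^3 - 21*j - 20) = (j^2 + j - 20)/(j^2 + 5*j + 4)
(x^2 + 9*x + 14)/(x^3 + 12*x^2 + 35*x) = (x + 2)/(x*(x + 5))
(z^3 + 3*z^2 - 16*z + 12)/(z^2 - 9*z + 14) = (z^2 + 5*z - 6)/(z - 7)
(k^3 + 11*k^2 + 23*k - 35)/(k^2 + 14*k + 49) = (k^2 + 4*k - 5)/(k + 7)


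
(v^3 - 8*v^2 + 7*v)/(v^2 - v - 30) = v*(-v^2 + 8*v - 7)/(-v^2 + v + 30)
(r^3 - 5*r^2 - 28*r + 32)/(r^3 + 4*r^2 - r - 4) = (r - 8)/(r + 1)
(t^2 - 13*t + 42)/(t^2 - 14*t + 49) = (t - 6)/(t - 7)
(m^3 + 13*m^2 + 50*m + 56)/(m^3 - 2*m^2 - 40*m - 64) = (m + 7)/(m - 8)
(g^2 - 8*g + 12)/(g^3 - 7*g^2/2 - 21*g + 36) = 2*(g - 2)/(2*g^2 + 5*g - 12)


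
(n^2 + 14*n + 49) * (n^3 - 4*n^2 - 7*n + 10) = n^5 + 10*n^4 - 14*n^3 - 284*n^2 - 203*n + 490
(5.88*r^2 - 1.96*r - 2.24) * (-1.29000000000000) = -7.5852*r^2 + 2.5284*r + 2.8896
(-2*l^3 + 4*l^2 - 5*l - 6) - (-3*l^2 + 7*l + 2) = -2*l^3 + 7*l^2 - 12*l - 8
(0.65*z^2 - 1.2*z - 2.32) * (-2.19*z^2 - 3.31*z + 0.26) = -1.4235*z^4 + 0.4765*z^3 + 9.2218*z^2 + 7.3672*z - 0.6032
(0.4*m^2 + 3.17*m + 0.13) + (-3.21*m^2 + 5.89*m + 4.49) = -2.81*m^2 + 9.06*m + 4.62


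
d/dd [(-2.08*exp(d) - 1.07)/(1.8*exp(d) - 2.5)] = 7.126*exp(d)/(1.8*exp(d) - 2.5)^2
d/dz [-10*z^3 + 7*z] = 7 - 30*z^2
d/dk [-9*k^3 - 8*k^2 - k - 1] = -27*k^2 - 16*k - 1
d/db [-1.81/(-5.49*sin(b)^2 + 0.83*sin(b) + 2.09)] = (1.5023 - 19.8738*sin(b))*cos(b)/(-5.49*sin(b)^2 + 0.83*sin(b) + 2.09)^2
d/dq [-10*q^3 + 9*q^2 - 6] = 6*q*(3 - 5*q)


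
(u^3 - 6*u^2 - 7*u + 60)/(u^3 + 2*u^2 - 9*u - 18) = (u^2 - 9*u + 20)/(u^2 - u - 6)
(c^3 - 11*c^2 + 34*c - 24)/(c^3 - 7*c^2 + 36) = (c^2 - 5*c + 4)/(c^2 - c - 6)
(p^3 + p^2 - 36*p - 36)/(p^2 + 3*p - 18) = (p^2 - 5*p - 6)/(p - 3)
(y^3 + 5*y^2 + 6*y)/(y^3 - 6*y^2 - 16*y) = (y + 3)/(y - 8)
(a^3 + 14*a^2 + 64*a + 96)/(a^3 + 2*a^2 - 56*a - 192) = (a + 4)/(a - 8)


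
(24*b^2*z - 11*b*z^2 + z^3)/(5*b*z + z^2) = (24*b^2 - 11*b*z + z^2)/(5*b + z)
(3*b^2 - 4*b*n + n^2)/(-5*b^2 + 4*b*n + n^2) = (-3*b + n)/(5*b + n)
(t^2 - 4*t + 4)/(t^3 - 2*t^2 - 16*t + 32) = (t - 2)/(t^2 - 16)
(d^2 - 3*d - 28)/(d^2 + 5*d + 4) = (d - 7)/(d + 1)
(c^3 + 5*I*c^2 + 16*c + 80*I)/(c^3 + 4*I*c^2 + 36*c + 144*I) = (c^2 + I*c + 20)/(c^2 + 36)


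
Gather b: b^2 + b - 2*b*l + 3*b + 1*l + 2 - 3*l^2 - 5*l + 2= b^2 + b*(4 - 2*l) - 3*l^2 - 4*l + 4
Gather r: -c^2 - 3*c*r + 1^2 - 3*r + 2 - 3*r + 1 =-c^2 + r*(-3*c - 6) + 4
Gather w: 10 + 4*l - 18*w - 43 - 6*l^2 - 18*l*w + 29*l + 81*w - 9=-6*l^2 + 33*l + w*(63 - 18*l) - 42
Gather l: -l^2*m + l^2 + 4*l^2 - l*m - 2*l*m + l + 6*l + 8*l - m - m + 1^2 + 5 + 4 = l^2*(5 - m) + l*(15 - 3*m) - 2*m + 10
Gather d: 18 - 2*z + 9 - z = 27 - 3*z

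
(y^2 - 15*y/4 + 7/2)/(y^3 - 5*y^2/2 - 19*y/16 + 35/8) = 4/(4*y + 5)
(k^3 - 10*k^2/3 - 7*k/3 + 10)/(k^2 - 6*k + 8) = (k^2 - 4*k/3 - 5)/(k - 4)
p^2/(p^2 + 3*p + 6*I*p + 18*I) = p^2/(p^2 + p*(3 + 6*I) + 18*I)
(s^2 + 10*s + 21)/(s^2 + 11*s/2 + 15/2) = 2*(s + 7)/(2*s + 5)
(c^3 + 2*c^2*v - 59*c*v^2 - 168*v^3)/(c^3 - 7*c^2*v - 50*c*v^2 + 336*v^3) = (-c - 3*v)/(-c + 6*v)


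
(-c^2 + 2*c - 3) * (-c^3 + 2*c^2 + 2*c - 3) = c^5 - 4*c^4 + 5*c^3 + c^2 - 12*c + 9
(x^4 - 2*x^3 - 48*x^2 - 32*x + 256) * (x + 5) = x^5 + 3*x^4 - 58*x^3 - 272*x^2 + 96*x + 1280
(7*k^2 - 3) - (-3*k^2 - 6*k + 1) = 10*k^2 + 6*k - 4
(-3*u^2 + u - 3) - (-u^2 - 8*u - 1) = -2*u^2 + 9*u - 2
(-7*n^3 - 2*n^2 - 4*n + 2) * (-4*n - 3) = 28*n^4 + 29*n^3 + 22*n^2 + 4*n - 6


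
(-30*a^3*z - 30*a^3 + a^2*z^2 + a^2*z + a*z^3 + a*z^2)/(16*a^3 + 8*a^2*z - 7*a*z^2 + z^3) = a*(-30*a^2*z - 30*a^2 + a*z^2 + a*z + z^3 + z^2)/(16*a^3 + 8*a^2*z - 7*a*z^2 + z^3)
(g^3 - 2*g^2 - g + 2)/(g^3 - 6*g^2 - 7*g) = (g^2 - 3*g + 2)/(g*(g - 7))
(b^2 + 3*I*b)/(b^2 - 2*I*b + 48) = b*(b + 3*I)/(b^2 - 2*I*b + 48)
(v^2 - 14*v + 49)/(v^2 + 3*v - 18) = (v^2 - 14*v + 49)/(v^2 + 3*v - 18)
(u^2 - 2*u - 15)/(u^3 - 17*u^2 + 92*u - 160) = (u + 3)/(u^2 - 12*u + 32)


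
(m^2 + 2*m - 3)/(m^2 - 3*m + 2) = (m + 3)/(m - 2)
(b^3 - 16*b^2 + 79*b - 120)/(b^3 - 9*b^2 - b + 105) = (b^2 - 11*b + 24)/(b^2 - 4*b - 21)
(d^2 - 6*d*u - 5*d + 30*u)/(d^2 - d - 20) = (d - 6*u)/(d + 4)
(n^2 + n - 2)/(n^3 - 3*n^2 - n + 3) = (n + 2)/(n^2 - 2*n - 3)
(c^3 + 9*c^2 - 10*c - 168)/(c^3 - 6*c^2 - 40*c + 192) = (c + 7)/(c - 8)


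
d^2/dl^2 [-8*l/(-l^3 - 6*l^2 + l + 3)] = 16*(l*(3*l^2 + 12*l - 1)^2 + (-3*l^2 - 3*l*(l + 2) - 12*l + 1)*(l^3 + 6*l^2 - l - 3))/(l^3 + 6*l^2 - l - 3)^3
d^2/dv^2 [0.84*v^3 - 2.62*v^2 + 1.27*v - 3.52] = 5.04*v - 5.24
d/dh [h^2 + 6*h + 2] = 2*h + 6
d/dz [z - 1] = 1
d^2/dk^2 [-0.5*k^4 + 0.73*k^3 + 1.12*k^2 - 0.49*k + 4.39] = -6.0*k^2 + 4.38*k + 2.24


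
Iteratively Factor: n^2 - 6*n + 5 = (n - 1)*(n - 5)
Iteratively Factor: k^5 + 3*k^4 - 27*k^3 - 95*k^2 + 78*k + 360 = (k - 2)*(k^4 + 5*k^3 - 17*k^2 - 129*k - 180) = (k - 2)*(k + 3)*(k^3 + 2*k^2 - 23*k - 60) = (k - 2)*(k + 3)^2*(k^2 - k - 20) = (k - 2)*(k + 3)^2*(k + 4)*(k - 5)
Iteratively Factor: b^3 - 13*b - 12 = (b + 1)*(b^2 - b - 12) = (b - 4)*(b + 1)*(b + 3)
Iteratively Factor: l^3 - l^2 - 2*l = (l + 1)*(l^2 - 2*l) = l*(l + 1)*(l - 2)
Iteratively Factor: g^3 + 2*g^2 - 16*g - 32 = (g + 4)*(g^2 - 2*g - 8) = (g + 2)*(g + 4)*(g - 4)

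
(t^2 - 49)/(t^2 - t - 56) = (t - 7)/(t - 8)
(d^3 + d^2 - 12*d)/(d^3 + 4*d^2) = (d - 3)/d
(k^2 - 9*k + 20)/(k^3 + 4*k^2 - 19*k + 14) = (k^2 - 9*k + 20)/(k^3 + 4*k^2 - 19*k + 14)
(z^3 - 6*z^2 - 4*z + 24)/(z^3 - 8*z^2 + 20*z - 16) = (z^2 - 4*z - 12)/(z^2 - 6*z + 8)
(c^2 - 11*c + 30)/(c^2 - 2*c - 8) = (-c^2 + 11*c - 30)/(-c^2 + 2*c + 8)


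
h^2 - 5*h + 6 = (h - 3)*(h - 2)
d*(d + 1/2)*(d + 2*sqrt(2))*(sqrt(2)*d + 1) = sqrt(2)*d^4 + sqrt(2)*d^3/2 + 5*d^3 + 5*d^2/2 + 2*sqrt(2)*d^2 + sqrt(2)*d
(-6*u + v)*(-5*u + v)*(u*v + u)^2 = 30*u^4*v^2 + 60*u^4*v + 30*u^4 - 11*u^3*v^3 - 22*u^3*v^2 - 11*u^3*v + u^2*v^4 + 2*u^2*v^3 + u^2*v^2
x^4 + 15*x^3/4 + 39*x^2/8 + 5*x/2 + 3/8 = (x + 1/4)*(x + 1)^2*(x + 3/2)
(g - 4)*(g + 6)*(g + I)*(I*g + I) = I*g^4 - g^3 + 3*I*g^3 - 3*g^2 - 22*I*g^2 + 22*g - 24*I*g + 24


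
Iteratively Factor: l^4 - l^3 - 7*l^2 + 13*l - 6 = (l - 2)*(l^3 + l^2 - 5*l + 3) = (l - 2)*(l + 3)*(l^2 - 2*l + 1) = (l - 2)*(l - 1)*(l + 3)*(l - 1)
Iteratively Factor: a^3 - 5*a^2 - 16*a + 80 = (a - 5)*(a^2 - 16) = (a - 5)*(a + 4)*(a - 4)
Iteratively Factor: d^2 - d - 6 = (d + 2)*(d - 3)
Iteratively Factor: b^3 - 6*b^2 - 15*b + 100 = (b - 5)*(b^2 - b - 20) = (b - 5)^2*(b + 4)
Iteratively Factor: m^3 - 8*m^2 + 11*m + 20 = (m - 4)*(m^2 - 4*m - 5) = (m - 4)*(m + 1)*(m - 5)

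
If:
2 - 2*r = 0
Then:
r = 1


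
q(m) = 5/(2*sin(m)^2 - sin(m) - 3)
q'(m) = 5*(-4*sin(m)*cos(m) + cos(m))/(2*sin(m)^2 - sin(m) - 3)^2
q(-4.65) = -2.49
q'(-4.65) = 0.23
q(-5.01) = -2.35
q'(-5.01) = -0.91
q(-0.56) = -2.63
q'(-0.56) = 3.65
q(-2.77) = -2.11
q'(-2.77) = -2.03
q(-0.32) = -2.01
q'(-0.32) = 1.73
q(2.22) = -1.98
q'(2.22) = 1.03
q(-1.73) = -79.48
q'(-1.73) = -991.26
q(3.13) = -1.66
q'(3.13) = -0.53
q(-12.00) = -1.69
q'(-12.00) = -0.55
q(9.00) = -1.63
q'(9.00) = 0.31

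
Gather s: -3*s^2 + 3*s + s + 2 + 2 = -3*s^2 + 4*s + 4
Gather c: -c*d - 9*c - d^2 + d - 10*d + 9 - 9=c*(-d - 9) - d^2 - 9*d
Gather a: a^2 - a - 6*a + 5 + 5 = a^2 - 7*a + 10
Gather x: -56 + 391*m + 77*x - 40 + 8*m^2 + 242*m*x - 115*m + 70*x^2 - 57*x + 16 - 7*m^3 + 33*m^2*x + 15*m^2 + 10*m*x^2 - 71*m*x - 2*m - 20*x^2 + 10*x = -7*m^3 + 23*m^2 + 274*m + x^2*(10*m + 50) + x*(33*m^2 + 171*m + 30) - 80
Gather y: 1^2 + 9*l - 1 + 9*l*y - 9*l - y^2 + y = -y^2 + y*(9*l + 1)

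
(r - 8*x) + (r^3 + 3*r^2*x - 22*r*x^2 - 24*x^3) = r^3 + 3*r^2*x - 22*r*x^2 + r - 24*x^3 - 8*x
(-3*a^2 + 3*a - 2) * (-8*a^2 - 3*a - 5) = 24*a^4 - 15*a^3 + 22*a^2 - 9*a + 10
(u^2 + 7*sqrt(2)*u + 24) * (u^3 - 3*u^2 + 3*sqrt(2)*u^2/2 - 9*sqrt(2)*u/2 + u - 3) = u^5 - 3*u^4 + 17*sqrt(2)*u^4/2 - 51*sqrt(2)*u^3/2 + 46*u^3 - 138*u^2 + 43*sqrt(2)*u^2 - 129*sqrt(2)*u + 24*u - 72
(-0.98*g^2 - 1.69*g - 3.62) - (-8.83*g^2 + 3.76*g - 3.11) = 7.85*g^2 - 5.45*g - 0.51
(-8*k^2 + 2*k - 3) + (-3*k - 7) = -8*k^2 - k - 10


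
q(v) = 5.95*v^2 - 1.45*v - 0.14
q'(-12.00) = -144.25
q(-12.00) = 874.06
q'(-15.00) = -179.95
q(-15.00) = 1360.36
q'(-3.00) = -37.15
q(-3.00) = 57.76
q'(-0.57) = -8.23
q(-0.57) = 2.62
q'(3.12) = 35.68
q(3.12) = 53.26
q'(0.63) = 6.05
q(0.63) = 1.31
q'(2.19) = 24.61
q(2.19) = 25.22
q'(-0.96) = -12.87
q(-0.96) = 6.74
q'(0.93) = 9.62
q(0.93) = 3.66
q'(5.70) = 66.38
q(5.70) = 184.91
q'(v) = 11.9*v - 1.45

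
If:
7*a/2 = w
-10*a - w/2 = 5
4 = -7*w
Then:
No Solution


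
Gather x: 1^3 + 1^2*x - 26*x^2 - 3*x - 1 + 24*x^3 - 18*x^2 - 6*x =24*x^3 - 44*x^2 - 8*x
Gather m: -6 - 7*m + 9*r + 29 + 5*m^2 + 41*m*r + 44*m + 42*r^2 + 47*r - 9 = 5*m^2 + m*(41*r + 37) + 42*r^2 + 56*r + 14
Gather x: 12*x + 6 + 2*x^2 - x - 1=2*x^2 + 11*x + 5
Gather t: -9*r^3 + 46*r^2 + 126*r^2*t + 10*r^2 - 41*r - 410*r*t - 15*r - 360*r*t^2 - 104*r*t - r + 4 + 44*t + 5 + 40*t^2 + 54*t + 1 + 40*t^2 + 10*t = -9*r^3 + 56*r^2 - 57*r + t^2*(80 - 360*r) + t*(126*r^2 - 514*r + 108) + 10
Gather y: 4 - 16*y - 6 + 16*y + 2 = 0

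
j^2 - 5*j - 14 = (j - 7)*(j + 2)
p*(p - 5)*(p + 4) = p^3 - p^2 - 20*p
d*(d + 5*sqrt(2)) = d^2 + 5*sqrt(2)*d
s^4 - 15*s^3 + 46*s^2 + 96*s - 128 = (s - 8)^2*(s - 1)*(s + 2)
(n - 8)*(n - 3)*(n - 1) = n^3 - 12*n^2 + 35*n - 24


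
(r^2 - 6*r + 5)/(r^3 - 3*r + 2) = (r - 5)/(r^2 + r - 2)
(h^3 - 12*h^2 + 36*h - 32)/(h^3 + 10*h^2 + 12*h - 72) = (h^2 - 10*h + 16)/(h^2 + 12*h + 36)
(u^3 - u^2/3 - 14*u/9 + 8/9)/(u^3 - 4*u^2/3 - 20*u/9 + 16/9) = (u - 1)/(u - 2)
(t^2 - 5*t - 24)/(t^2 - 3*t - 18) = (t - 8)/(t - 6)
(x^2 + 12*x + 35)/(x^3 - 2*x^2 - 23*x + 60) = (x + 7)/(x^2 - 7*x + 12)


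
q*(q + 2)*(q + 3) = q^3 + 5*q^2 + 6*q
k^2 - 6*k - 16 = (k - 8)*(k + 2)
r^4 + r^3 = r^3*(r + 1)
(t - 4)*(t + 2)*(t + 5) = t^3 + 3*t^2 - 18*t - 40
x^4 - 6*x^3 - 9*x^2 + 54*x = x*(x - 6)*(x - 3)*(x + 3)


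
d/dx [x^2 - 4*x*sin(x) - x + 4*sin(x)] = -4*x*cos(x) + 2*x + 4*sqrt(2)*cos(x + pi/4) - 1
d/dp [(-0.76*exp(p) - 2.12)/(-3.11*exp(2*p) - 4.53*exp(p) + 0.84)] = (-(0.76*exp(p) + 2.12)*(6.22*exp(p) + 4.53) + 2.3636*exp(2*p) + 3.4428*exp(p) - 0.6384)*exp(p)/(3.11*exp(2*p) + 4.53*exp(p) - 0.84)^2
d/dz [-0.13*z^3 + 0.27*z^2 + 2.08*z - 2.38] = -0.39*z^2 + 0.54*z + 2.08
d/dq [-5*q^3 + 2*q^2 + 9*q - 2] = -15*q^2 + 4*q + 9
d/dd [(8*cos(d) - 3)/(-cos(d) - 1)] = 11*sin(d)/(cos(d) + 1)^2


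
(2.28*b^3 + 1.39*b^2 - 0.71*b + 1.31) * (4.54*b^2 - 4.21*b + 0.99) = 10.3512*b^5 - 3.2882*b^4 - 6.8181*b^3 + 10.3126*b^2 - 6.218*b + 1.2969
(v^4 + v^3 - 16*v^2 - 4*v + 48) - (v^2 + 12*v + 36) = v^4 + v^3 - 17*v^2 - 16*v + 12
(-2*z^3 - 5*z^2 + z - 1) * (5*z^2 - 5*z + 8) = -10*z^5 - 15*z^4 + 14*z^3 - 50*z^2 + 13*z - 8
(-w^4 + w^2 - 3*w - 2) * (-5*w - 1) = 5*w^5 + w^4 - 5*w^3 + 14*w^2 + 13*w + 2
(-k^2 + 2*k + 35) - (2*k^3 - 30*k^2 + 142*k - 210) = -2*k^3 + 29*k^2 - 140*k + 245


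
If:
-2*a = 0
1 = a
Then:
No Solution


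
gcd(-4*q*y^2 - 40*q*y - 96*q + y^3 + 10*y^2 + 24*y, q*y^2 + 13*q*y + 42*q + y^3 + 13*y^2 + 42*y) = y + 6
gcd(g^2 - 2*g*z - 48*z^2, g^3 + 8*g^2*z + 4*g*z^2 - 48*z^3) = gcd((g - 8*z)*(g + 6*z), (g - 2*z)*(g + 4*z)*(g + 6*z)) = g + 6*z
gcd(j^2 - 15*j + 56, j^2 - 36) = 1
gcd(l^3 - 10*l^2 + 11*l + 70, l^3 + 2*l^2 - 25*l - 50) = l^2 - 3*l - 10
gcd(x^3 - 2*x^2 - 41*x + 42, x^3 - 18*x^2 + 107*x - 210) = x - 7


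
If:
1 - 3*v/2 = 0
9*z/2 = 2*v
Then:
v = 2/3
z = 8/27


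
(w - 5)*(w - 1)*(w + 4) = w^3 - 2*w^2 - 19*w + 20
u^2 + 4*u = u*(u + 4)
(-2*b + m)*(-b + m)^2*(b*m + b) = -2*b^4*m - 2*b^4 + 5*b^3*m^2 + 5*b^3*m - 4*b^2*m^3 - 4*b^2*m^2 + b*m^4 + b*m^3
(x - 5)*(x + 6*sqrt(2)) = x^2 - 5*x + 6*sqrt(2)*x - 30*sqrt(2)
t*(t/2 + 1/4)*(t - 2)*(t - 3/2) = t^4/2 - 3*t^3/2 + 5*t^2/8 + 3*t/4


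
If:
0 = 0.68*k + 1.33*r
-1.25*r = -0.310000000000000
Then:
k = -0.49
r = 0.25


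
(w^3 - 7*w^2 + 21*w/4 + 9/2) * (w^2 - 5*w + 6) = w^5 - 12*w^4 + 185*w^3/4 - 255*w^2/4 + 9*w + 27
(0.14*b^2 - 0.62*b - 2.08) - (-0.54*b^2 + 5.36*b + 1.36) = 0.68*b^2 - 5.98*b - 3.44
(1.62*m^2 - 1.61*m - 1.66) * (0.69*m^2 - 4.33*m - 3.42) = 1.1178*m^4 - 8.1255*m^3 + 0.285500000000001*m^2 + 12.694*m + 5.6772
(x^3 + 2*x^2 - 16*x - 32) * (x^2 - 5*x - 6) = x^5 - 3*x^4 - 32*x^3 + 36*x^2 + 256*x + 192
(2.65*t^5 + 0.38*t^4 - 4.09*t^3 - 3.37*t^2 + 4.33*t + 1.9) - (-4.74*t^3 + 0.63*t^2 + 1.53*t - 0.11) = 2.65*t^5 + 0.38*t^4 + 0.65*t^3 - 4.0*t^2 + 2.8*t + 2.01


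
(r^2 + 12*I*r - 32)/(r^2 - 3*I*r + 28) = (r + 8*I)/(r - 7*I)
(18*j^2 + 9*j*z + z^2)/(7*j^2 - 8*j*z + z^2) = (18*j^2 + 9*j*z + z^2)/(7*j^2 - 8*j*z + z^2)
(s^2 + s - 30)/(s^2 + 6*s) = (s - 5)/s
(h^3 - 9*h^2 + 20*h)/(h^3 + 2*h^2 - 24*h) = (h - 5)/(h + 6)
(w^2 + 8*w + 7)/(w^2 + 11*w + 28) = (w + 1)/(w + 4)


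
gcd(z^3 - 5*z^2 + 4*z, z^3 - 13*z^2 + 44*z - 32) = z^2 - 5*z + 4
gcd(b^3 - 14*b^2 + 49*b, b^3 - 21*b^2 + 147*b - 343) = b^2 - 14*b + 49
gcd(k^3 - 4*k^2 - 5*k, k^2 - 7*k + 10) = k - 5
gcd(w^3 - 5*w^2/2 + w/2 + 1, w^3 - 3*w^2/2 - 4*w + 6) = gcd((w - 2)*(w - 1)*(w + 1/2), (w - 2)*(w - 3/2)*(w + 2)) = w - 2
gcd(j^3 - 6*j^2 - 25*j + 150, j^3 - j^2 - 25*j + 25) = j^2 - 25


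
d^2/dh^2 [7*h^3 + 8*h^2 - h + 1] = 42*h + 16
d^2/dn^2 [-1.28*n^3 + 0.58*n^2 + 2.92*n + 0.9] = 1.16 - 7.68*n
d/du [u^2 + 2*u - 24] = 2*u + 2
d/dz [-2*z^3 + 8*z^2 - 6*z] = -6*z^2 + 16*z - 6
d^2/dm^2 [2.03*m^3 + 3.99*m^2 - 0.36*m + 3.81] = 12.18*m + 7.98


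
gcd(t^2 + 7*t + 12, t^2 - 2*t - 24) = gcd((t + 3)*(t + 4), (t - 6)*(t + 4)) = t + 4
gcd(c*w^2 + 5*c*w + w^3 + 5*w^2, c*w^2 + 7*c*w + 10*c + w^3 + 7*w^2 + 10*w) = c*w + 5*c + w^2 + 5*w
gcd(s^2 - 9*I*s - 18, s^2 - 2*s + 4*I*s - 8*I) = 1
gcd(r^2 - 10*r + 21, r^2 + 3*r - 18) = r - 3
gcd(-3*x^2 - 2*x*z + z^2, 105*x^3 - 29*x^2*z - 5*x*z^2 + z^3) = 3*x - z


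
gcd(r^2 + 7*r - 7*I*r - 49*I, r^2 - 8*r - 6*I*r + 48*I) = 1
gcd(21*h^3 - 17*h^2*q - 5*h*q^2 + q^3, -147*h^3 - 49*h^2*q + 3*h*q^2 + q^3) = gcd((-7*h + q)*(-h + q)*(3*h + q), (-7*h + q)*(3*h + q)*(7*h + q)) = -21*h^2 - 4*h*q + q^2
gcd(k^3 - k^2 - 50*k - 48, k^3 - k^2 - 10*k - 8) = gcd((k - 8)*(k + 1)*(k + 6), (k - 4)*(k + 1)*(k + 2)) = k + 1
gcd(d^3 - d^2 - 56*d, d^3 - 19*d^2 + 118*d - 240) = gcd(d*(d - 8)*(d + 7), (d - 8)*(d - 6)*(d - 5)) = d - 8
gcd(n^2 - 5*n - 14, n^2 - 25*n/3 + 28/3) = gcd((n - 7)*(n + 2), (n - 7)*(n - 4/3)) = n - 7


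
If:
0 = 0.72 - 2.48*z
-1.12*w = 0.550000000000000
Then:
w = -0.49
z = 0.29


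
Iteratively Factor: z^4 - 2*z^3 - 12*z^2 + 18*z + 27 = (z + 3)*(z^3 - 5*z^2 + 3*z + 9) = (z - 3)*(z + 3)*(z^2 - 2*z - 3) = (z - 3)^2*(z + 3)*(z + 1)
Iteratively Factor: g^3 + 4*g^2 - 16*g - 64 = (g + 4)*(g^2 - 16) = (g - 4)*(g + 4)*(g + 4)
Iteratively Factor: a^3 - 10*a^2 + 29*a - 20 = (a - 1)*(a^2 - 9*a + 20) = (a - 4)*(a - 1)*(a - 5)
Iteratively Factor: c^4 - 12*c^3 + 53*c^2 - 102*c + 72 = (c - 3)*(c^3 - 9*c^2 + 26*c - 24) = (c - 3)*(c - 2)*(c^2 - 7*c + 12) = (c - 3)^2*(c - 2)*(c - 4)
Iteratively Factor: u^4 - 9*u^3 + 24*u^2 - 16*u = (u)*(u^3 - 9*u^2 + 24*u - 16) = u*(u - 4)*(u^2 - 5*u + 4) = u*(u - 4)^2*(u - 1)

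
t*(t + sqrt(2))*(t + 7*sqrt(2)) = t^3 + 8*sqrt(2)*t^2 + 14*t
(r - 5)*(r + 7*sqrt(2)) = r^2 - 5*r + 7*sqrt(2)*r - 35*sqrt(2)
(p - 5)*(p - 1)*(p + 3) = p^3 - 3*p^2 - 13*p + 15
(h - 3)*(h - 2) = h^2 - 5*h + 6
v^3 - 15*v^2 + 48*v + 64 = (v - 8)^2*(v + 1)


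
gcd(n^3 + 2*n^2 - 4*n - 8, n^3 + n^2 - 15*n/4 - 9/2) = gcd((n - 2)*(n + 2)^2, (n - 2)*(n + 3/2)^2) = n - 2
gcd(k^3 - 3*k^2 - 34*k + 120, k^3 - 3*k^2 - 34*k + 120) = k^3 - 3*k^2 - 34*k + 120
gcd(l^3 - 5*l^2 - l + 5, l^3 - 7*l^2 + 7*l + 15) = l^2 - 4*l - 5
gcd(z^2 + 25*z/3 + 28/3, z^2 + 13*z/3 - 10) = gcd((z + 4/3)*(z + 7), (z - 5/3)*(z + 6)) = 1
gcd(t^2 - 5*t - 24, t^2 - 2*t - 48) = t - 8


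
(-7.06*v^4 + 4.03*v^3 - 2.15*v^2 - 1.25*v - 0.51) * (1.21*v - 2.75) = -8.5426*v^5 + 24.2913*v^4 - 13.684*v^3 + 4.4*v^2 + 2.8204*v + 1.4025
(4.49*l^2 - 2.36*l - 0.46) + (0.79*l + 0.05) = 4.49*l^2 - 1.57*l - 0.41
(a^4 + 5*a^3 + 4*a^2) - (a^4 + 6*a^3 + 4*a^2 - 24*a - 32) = -a^3 + 24*a + 32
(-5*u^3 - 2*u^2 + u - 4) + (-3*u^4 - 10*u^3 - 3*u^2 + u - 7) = -3*u^4 - 15*u^3 - 5*u^2 + 2*u - 11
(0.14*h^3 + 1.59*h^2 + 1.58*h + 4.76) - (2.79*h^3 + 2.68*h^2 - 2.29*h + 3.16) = -2.65*h^3 - 1.09*h^2 + 3.87*h + 1.6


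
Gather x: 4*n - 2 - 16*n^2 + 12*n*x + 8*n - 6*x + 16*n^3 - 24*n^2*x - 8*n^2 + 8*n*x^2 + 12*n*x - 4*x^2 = 16*n^3 - 24*n^2 + 12*n + x^2*(8*n - 4) + x*(-24*n^2 + 24*n - 6) - 2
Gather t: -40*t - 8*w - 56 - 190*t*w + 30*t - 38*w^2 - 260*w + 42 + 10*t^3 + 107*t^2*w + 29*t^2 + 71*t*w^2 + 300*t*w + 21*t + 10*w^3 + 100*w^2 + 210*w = 10*t^3 + t^2*(107*w + 29) + t*(71*w^2 + 110*w + 11) + 10*w^3 + 62*w^2 - 58*w - 14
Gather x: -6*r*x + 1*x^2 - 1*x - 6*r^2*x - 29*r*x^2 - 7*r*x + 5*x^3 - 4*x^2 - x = 5*x^3 + x^2*(-29*r - 3) + x*(-6*r^2 - 13*r - 2)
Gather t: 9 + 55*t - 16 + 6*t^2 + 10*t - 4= 6*t^2 + 65*t - 11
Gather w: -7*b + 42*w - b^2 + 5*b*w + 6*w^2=-b^2 - 7*b + 6*w^2 + w*(5*b + 42)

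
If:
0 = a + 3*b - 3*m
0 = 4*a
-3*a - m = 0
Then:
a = 0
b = 0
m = 0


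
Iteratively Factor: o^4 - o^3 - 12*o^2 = (o)*(o^3 - o^2 - 12*o) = o*(o - 4)*(o^2 + 3*o) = o*(o - 4)*(o + 3)*(o)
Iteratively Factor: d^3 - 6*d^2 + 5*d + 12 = (d - 3)*(d^2 - 3*d - 4) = (d - 3)*(d + 1)*(d - 4)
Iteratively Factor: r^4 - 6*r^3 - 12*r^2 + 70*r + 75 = (r - 5)*(r^3 - r^2 - 17*r - 15) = (r - 5)*(r + 3)*(r^2 - 4*r - 5) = (r - 5)^2*(r + 3)*(r + 1)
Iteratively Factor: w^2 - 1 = (w - 1)*(w + 1)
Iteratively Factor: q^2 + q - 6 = (q - 2)*(q + 3)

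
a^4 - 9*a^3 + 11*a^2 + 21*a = a*(a - 7)*(a - 3)*(a + 1)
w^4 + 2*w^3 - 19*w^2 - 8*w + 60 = (w - 3)*(w - 2)*(w + 2)*(w + 5)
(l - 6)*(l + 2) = l^2 - 4*l - 12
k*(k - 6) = k^2 - 6*k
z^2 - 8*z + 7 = (z - 7)*(z - 1)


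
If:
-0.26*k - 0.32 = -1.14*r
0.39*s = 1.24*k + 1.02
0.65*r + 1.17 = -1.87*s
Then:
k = -1.02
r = 0.05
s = -0.64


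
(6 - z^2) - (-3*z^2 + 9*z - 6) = 2*z^2 - 9*z + 12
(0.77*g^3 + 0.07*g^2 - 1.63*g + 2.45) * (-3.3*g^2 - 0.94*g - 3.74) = -2.541*g^5 - 0.9548*g^4 + 2.4334*g^3 - 6.8146*g^2 + 3.7932*g - 9.163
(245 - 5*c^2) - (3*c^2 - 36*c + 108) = -8*c^2 + 36*c + 137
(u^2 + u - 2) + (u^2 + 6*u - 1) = 2*u^2 + 7*u - 3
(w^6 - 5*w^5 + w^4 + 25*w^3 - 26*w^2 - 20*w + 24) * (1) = w^6 - 5*w^5 + w^4 + 25*w^3 - 26*w^2 - 20*w + 24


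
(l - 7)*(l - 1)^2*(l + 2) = l^4 - 7*l^3 - 3*l^2 + 23*l - 14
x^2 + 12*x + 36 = (x + 6)^2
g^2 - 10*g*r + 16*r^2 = (g - 8*r)*(g - 2*r)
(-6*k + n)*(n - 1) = -6*k*n + 6*k + n^2 - n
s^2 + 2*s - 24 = (s - 4)*(s + 6)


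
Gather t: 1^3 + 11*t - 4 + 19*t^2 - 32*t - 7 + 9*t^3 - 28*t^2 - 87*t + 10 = 9*t^3 - 9*t^2 - 108*t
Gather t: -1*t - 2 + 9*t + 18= 8*t + 16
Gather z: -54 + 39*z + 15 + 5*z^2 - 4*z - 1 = 5*z^2 + 35*z - 40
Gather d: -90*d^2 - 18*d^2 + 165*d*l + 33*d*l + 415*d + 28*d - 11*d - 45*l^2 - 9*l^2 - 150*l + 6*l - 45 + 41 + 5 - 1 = -108*d^2 + d*(198*l + 432) - 54*l^2 - 144*l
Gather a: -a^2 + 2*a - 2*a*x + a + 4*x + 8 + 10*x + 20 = -a^2 + a*(3 - 2*x) + 14*x + 28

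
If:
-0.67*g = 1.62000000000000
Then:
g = -2.42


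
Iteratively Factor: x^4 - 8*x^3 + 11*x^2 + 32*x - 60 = (x + 2)*(x^3 - 10*x^2 + 31*x - 30) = (x - 3)*(x + 2)*(x^2 - 7*x + 10) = (x - 5)*(x - 3)*(x + 2)*(x - 2)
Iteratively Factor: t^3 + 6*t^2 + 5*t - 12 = (t - 1)*(t^2 + 7*t + 12) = (t - 1)*(t + 3)*(t + 4)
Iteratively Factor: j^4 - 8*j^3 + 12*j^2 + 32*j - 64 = (j - 4)*(j^3 - 4*j^2 - 4*j + 16) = (j - 4)*(j - 2)*(j^2 - 2*j - 8) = (j - 4)^2*(j - 2)*(j + 2)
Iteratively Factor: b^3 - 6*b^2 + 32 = (b + 2)*(b^2 - 8*b + 16) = (b - 4)*(b + 2)*(b - 4)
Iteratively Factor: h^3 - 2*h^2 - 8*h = (h)*(h^2 - 2*h - 8) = h*(h - 4)*(h + 2)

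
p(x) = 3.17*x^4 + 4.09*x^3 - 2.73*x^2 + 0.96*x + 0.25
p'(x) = 12.68*x^3 + 12.27*x^2 - 5.46*x + 0.96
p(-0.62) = -1.90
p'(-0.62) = 6.04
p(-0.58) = -1.66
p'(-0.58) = 5.78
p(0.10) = 0.32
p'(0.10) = 0.55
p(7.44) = 11253.61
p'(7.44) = 5861.54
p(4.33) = 1399.58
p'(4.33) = 1236.76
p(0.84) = 3.13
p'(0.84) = 12.55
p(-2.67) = 61.48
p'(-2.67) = -138.34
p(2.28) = 122.39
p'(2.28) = 202.58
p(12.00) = 72419.29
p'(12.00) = 23613.36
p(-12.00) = 58261.21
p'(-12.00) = -20077.68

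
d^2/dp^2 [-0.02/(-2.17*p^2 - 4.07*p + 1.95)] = (-0.188356*p^2 - 0.353276*p + 0.02*(4.34*p + 4.07)*(8.68*p + 8.14) + 0.16926)/(2.17*p^2 + 4.07*p - 1.95)^3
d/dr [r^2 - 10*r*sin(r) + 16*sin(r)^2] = -10*r*cos(r) + 2*r - 10*sin(r) + 16*sin(2*r)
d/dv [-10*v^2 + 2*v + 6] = 2 - 20*v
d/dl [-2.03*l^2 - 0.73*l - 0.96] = -4.06*l - 0.73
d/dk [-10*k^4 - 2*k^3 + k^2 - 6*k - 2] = -40*k^3 - 6*k^2 + 2*k - 6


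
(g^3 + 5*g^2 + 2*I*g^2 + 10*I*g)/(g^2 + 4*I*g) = (g^2 + g*(5 + 2*I) + 10*I)/(g + 4*I)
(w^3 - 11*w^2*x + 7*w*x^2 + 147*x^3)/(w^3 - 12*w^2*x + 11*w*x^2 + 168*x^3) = (-w + 7*x)/(-w + 8*x)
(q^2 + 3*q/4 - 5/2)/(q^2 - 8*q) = (4*q^2 + 3*q - 10)/(4*q*(q - 8))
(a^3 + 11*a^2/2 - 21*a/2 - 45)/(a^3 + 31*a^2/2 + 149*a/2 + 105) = (a - 3)/(a + 7)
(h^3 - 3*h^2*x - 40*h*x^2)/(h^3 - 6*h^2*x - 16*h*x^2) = (h + 5*x)/(h + 2*x)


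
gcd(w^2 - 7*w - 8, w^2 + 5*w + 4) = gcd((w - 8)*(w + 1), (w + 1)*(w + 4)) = w + 1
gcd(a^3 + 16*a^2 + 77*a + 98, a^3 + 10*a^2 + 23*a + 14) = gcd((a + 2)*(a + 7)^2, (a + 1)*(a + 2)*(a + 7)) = a^2 + 9*a + 14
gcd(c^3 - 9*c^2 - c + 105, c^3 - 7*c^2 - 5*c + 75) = c^2 - 2*c - 15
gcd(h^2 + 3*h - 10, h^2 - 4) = h - 2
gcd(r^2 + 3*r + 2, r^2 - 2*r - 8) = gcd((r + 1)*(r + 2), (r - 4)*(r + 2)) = r + 2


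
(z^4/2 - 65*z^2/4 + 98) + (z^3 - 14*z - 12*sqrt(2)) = z^4/2 + z^3 - 65*z^2/4 - 14*z - 12*sqrt(2) + 98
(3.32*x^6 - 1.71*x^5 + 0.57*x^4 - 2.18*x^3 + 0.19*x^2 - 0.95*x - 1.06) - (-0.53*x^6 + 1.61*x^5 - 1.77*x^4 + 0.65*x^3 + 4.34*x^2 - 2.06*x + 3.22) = 3.85*x^6 - 3.32*x^5 + 2.34*x^4 - 2.83*x^3 - 4.15*x^2 + 1.11*x - 4.28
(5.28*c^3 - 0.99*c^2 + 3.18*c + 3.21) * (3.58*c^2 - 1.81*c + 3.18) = 18.9024*c^5 - 13.101*c^4 + 29.9667*c^3 + 2.5878*c^2 + 4.3023*c + 10.2078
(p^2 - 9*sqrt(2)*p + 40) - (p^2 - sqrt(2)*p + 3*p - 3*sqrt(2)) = -8*sqrt(2)*p - 3*p + 3*sqrt(2) + 40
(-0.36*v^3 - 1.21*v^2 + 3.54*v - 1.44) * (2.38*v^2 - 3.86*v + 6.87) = -0.8568*v^5 - 1.4902*v^4 + 10.6226*v^3 - 25.4043*v^2 + 29.8782*v - 9.8928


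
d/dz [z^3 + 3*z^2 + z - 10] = 3*z^2 + 6*z + 1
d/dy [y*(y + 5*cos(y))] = -5*y*sin(y) + 2*y + 5*cos(y)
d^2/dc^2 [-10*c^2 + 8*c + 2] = -20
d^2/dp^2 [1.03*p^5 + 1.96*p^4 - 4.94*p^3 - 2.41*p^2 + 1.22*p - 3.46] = 20.6*p^3 + 23.52*p^2 - 29.64*p - 4.82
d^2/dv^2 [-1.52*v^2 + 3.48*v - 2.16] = -3.04000000000000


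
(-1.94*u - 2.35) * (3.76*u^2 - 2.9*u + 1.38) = -7.2944*u^3 - 3.21*u^2 + 4.1378*u - 3.243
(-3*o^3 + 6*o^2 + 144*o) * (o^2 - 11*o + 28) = -3*o^5 + 39*o^4 - 6*o^3 - 1416*o^2 + 4032*o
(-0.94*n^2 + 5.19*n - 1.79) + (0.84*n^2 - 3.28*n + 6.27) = -0.1*n^2 + 1.91*n + 4.48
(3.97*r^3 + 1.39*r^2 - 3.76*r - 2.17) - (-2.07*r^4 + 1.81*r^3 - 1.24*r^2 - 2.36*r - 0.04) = 2.07*r^4 + 2.16*r^3 + 2.63*r^2 - 1.4*r - 2.13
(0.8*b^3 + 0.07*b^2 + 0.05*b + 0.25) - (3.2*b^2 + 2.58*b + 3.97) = 0.8*b^3 - 3.13*b^2 - 2.53*b - 3.72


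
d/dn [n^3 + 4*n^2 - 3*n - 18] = 3*n^2 + 8*n - 3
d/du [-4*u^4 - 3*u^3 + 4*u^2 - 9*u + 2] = -16*u^3 - 9*u^2 + 8*u - 9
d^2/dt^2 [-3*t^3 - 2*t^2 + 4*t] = -18*t - 4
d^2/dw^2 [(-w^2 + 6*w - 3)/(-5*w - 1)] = 212/(125*w^3 + 75*w^2 + 15*w + 1)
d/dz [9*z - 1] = 9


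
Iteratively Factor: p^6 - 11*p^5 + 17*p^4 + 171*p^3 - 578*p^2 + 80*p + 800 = (p - 5)*(p^5 - 6*p^4 - 13*p^3 + 106*p^2 - 48*p - 160) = (p - 5)*(p - 2)*(p^4 - 4*p^3 - 21*p^2 + 64*p + 80) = (p - 5)*(p - 4)*(p - 2)*(p^3 - 21*p - 20) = (p - 5)^2*(p - 4)*(p - 2)*(p^2 + 5*p + 4) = (p - 5)^2*(p - 4)*(p - 2)*(p + 1)*(p + 4)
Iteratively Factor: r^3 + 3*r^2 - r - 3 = (r + 3)*(r^2 - 1) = (r + 1)*(r + 3)*(r - 1)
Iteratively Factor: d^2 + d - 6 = (d + 3)*(d - 2)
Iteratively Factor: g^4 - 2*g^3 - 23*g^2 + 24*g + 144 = (g + 3)*(g^3 - 5*g^2 - 8*g + 48) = (g - 4)*(g + 3)*(g^2 - g - 12) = (g - 4)^2*(g + 3)*(g + 3)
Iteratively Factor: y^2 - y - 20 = (y - 5)*(y + 4)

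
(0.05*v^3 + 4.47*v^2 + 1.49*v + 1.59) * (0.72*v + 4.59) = 0.036*v^4 + 3.4479*v^3 + 21.5901*v^2 + 7.9839*v + 7.2981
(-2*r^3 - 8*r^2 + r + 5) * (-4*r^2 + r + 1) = 8*r^5 + 30*r^4 - 14*r^3 - 27*r^2 + 6*r + 5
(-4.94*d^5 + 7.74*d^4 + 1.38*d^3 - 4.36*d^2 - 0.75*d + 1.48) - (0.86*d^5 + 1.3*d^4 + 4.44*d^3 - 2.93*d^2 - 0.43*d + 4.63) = -5.8*d^5 + 6.44*d^4 - 3.06*d^3 - 1.43*d^2 - 0.32*d - 3.15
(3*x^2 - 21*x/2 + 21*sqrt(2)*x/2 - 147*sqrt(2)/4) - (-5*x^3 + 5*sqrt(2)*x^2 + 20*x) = 5*x^3 - 5*sqrt(2)*x^2 + 3*x^2 - 61*x/2 + 21*sqrt(2)*x/2 - 147*sqrt(2)/4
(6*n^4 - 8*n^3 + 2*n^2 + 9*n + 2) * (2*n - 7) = 12*n^5 - 58*n^4 + 60*n^3 + 4*n^2 - 59*n - 14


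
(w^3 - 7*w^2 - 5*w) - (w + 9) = w^3 - 7*w^2 - 6*w - 9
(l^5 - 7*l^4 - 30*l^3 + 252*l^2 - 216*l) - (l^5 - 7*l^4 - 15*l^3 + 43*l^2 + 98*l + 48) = -15*l^3 + 209*l^2 - 314*l - 48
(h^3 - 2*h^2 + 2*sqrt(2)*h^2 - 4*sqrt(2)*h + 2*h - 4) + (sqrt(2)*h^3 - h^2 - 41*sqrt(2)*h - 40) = h^3 + sqrt(2)*h^3 - 3*h^2 + 2*sqrt(2)*h^2 - 45*sqrt(2)*h + 2*h - 44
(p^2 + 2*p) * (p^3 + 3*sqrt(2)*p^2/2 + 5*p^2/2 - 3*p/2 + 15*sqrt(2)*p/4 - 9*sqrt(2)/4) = p^5 + 3*sqrt(2)*p^4/2 + 9*p^4/2 + 7*p^3/2 + 27*sqrt(2)*p^3/4 - 3*p^2 + 21*sqrt(2)*p^2/4 - 9*sqrt(2)*p/2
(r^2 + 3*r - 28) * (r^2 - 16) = r^4 + 3*r^3 - 44*r^2 - 48*r + 448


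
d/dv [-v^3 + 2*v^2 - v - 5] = -3*v^2 + 4*v - 1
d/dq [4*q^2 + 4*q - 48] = 8*q + 4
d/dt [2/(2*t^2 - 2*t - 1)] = 4*(1 - 2*t)/(-2*t^2 + 2*t + 1)^2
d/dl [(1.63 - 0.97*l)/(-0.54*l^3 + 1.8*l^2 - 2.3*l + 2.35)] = (-1.0476*l^3 + 4.3866*l^2 - 5.868*l + 1.4695)/(0.2916*l^6 - 1.944*l^5 + 5.724*l^4 - 10.818*l^3 + 13.75*l^2 - 10.81*l + 5.5225)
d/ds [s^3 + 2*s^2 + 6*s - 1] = 3*s^2 + 4*s + 6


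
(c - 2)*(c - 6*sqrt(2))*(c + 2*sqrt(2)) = c^3 - 4*sqrt(2)*c^2 - 2*c^2 - 24*c + 8*sqrt(2)*c + 48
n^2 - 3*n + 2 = (n - 2)*(n - 1)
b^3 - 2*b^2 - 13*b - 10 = (b - 5)*(b + 1)*(b + 2)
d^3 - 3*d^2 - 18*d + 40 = (d - 5)*(d - 2)*(d + 4)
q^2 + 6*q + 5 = (q + 1)*(q + 5)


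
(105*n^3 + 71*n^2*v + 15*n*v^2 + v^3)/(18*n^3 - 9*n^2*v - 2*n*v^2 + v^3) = (35*n^2 + 12*n*v + v^2)/(6*n^2 - 5*n*v + v^2)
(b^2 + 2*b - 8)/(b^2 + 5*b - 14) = (b + 4)/(b + 7)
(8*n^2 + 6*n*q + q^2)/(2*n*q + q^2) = (4*n + q)/q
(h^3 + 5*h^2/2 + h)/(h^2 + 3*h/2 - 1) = h*(2*h + 1)/(2*h - 1)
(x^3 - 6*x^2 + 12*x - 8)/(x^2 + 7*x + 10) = (x^3 - 6*x^2 + 12*x - 8)/(x^2 + 7*x + 10)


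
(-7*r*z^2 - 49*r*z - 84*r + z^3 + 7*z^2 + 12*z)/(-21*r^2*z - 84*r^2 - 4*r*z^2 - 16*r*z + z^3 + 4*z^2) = (z + 3)/(3*r + z)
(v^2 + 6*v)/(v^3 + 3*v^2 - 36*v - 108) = v/(v^2 - 3*v - 18)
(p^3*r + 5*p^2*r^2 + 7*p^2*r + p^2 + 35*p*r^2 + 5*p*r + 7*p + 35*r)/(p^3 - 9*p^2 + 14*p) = (p^3*r + 5*p^2*r^2 + 7*p^2*r + p^2 + 35*p*r^2 + 5*p*r + 7*p + 35*r)/(p*(p^2 - 9*p + 14))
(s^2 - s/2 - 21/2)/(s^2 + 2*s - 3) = (s - 7/2)/(s - 1)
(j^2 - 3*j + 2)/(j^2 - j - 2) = (j - 1)/(j + 1)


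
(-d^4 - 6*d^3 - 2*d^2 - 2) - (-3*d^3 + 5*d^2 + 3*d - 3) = -d^4 - 3*d^3 - 7*d^2 - 3*d + 1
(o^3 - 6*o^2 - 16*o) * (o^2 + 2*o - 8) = o^5 - 4*o^4 - 36*o^3 + 16*o^2 + 128*o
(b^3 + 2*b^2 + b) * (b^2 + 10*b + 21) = b^5 + 12*b^4 + 42*b^3 + 52*b^2 + 21*b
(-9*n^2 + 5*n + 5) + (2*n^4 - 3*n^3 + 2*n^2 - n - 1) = 2*n^4 - 3*n^3 - 7*n^2 + 4*n + 4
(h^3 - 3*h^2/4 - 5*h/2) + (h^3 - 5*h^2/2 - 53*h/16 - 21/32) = 2*h^3 - 13*h^2/4 - 93*h/16 - 21/32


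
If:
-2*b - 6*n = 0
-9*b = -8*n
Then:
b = 0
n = 0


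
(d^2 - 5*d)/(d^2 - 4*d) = (d - 5)/(d - 4)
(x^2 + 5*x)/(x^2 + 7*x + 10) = x/(x + 2)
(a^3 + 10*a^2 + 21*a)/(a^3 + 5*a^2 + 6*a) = (a + 7)/(a + 2)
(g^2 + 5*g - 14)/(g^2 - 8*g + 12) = (g + 7)/(g - 6)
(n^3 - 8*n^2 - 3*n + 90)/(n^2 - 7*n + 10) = (n^2 - 3*n - 18)/(n - 2)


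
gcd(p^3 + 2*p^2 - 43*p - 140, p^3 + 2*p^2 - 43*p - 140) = p^3 + 2*p^2 - 43*p - 140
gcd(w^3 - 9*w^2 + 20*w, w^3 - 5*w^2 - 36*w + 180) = w - 5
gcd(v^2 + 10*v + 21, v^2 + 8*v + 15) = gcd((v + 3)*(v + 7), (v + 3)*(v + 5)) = v + 3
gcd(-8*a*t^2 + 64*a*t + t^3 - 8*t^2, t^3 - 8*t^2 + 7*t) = t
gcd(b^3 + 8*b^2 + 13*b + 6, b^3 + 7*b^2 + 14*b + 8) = b + 1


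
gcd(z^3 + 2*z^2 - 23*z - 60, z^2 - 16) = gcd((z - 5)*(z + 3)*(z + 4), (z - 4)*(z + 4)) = z + 4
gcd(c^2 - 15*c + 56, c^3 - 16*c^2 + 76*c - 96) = c - 8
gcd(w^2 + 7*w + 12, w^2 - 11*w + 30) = 1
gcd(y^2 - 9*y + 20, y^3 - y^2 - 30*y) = 1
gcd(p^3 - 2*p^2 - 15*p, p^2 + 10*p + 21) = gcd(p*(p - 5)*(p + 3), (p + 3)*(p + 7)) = p + 3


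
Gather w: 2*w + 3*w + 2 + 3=5*w + 5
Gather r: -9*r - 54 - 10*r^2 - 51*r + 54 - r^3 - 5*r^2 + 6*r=-r^3 - 15*r^2 - 54*r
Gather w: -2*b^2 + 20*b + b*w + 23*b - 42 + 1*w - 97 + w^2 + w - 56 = -2*b^2 + 43*b + w^2 + w*(b + 2) - 195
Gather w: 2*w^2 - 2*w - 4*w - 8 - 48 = 2*w^2 - 6*w - 56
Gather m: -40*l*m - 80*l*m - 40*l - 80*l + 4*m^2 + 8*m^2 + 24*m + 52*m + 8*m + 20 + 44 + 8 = -120*l + 12*m^2 + m*(84 - 120*l) + 72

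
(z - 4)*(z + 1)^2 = z^3 - 2*z^2 - 7*z - 4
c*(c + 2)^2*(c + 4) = c^4 + 8*c^3 + 20*c^2 + 16*c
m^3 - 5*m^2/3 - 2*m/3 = m*(m - 2)*(m + 1/3)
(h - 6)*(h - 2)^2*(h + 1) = h^4 - 9*h^3 + 18*h^2 + 4*h - 24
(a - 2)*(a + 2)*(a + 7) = a^3 + 7*a^2 - 4*a - 28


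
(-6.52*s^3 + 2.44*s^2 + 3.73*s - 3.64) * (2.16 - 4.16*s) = 27.1232*s^4 - 24.2336*s^3 - 10.2464*s^2 + 23.1992*s - 7.8624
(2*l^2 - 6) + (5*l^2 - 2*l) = 7*l^2 - 2*l - 6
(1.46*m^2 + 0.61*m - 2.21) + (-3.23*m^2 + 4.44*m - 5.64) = -1.77*m^2 + 5.05*m - 7.85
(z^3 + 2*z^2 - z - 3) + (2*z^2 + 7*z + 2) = z^3 + 4*z^2 + 6*z - 1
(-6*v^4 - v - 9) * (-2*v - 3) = 12*v^5 + 18*v^4 + 2*v^2 + 21*v + 27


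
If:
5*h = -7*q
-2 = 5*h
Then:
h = -2/5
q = 2/7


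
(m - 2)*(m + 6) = m^2 + 4*m - 12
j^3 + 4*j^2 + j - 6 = (j - 1)*(j + 2)*(j + 3)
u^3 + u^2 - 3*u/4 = u*(u - 1/2)*(u + 3/2)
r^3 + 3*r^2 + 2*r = r*(r + 1)*(r + 2)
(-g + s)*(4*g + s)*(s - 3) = -4*g^2*s + 12*g^2 + 3*g*s^2 - 9*g*s + s^3 - 3*s^2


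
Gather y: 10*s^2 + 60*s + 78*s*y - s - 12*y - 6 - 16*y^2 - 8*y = 10*s^2 + 59*s - 16*y^2 + y*(78*s - 20) - 6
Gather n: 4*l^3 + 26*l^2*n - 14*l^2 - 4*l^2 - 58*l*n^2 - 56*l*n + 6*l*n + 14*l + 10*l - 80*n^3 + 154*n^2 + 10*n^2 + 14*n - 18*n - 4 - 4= 4*l^3 - 18*l^2 + 24*l - 80*n^3 + n^2*(164 - 58*l) + n*(26*l^2 - 50*l - 4) - 8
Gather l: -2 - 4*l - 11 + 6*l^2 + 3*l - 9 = 6*l^2 - l - 22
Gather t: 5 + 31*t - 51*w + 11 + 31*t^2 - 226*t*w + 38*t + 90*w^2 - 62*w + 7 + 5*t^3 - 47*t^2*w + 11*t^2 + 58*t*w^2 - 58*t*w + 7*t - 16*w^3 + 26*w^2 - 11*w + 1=5*t^3 + t^2*(42 - 47*w) + t*(58*w^2 - 284*w + 76) - 16*w^3 + 116*w^2 - 124*w + 24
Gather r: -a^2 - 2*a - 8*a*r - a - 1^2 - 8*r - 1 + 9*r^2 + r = -a^2 - 3*a + 9*r^2 + r*(-8*a - 7) - 2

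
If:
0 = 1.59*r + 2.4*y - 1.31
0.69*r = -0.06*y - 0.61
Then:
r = -0.99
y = 1.20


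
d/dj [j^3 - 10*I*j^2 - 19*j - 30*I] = 3*j^2 - 20*I*j - 19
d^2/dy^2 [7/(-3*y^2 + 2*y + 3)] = 14*(-9*y^2 + 6*y + 4*(3*y - 1)^2 + 9)/(-3*y^2 + 2*y + 3)^3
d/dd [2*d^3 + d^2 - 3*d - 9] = 6*d^2 + 2*d - 3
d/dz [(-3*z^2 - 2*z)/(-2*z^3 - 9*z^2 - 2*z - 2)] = 2*(-3*z^4 - 4*z^3 - 6*z^2 + 6*z + 2)/(4*z^6 + 36*z^5 + 89*z^4 + 44*z^3 + 40*z^2 + 8*z + 4)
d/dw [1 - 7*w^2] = -14*w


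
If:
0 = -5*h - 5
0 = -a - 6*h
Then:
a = 6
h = -1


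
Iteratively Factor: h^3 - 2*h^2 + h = (h)*(h^2 - 2*h + 1) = h*(h - 1)*(h - 1)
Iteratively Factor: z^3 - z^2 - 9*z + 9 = (z - 1)*(z^2 - 9) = (z - 3)*(z - 1)*(z + 3)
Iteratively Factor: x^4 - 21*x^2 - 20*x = (x + 4)*(x^3 - 4*x^2 - 5*x) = x*(x + 4)*(x^2 - 4*x - 5) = x*(x + 1)*(x + 4)*(x - 5)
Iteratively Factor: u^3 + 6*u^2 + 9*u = (u)*(u^2 + 6*u + 9) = u*(u + 3)*(u + 3)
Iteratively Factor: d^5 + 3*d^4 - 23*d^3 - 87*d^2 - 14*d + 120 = (d + 3)*(d^4 - 23*d^2 - 18*d + 40) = (d + 2)*(d + 3)*(d^3 - 2*d^2 - 19*d + 20) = (d - 1)*(d + 2)*(d + 3)*(d^2 - d - 20) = (d - 1)*(d + 2)*(d + 3)*(d + 4)*(d - 5)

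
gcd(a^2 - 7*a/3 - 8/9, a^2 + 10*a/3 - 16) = a - 8/3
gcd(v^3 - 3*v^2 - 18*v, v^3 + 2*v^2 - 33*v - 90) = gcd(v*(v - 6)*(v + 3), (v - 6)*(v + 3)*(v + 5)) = v^2 - 3*v - 18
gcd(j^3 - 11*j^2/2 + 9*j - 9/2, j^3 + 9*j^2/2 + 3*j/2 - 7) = j - 1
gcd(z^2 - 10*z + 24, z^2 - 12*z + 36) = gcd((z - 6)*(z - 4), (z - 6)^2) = z - 6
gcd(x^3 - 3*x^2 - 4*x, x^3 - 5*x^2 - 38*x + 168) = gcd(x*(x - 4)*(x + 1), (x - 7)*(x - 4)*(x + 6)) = x - 4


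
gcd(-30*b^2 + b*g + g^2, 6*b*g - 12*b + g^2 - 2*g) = 6*b + g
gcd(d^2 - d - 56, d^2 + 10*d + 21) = d + 7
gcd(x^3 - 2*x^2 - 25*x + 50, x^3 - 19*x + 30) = x^2 + 3*x - 10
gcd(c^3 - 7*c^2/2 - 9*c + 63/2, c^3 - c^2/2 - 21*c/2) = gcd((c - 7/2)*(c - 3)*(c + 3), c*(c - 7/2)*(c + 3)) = c^2 - c/2 - 21/2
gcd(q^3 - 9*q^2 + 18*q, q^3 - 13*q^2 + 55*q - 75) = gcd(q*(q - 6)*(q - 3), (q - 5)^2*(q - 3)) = q - 3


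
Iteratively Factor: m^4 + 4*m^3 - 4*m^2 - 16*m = (m + 4)*(m^3 - 4*m) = (m - 2)*(m + 4)*(m^2 + 2*m) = m*(m - 2)*(m + 4)*(m + 2)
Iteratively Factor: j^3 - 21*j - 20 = (j - 5)*(j^2 + 5*j + 4) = (j - 5)*(j + 4)*(j + 1)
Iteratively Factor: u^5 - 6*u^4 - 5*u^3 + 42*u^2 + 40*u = (u - 4)*(u^4 - 2*u^3 - 13*u^2 - 10*u) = (u - 4)*(u + 1)*(u^3 - 3*u^2 - 10*u) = u*(u - 4)*(u + 1)*(u^2 - 3*u - 10) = u*(u - 4)*(u + 1)*(u + 2)*(u - 5)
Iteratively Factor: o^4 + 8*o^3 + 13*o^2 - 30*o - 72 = (o + 3)*(o^3 + 5*o^2 - 2*o - 24) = (o - 2)*(o + 3)*(o^2 + 7*o + 12) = (o - 2)*(o + 3)*(o + 4)*(o + 3)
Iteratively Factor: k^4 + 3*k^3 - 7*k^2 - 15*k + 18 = (k + 3)*(k^3 - 7*k + 6) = (k - 2)*(k + 3)*(k^2 + 2*k - 3) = (k - 2)*(k - 1)*(k + 3)*(k + 3)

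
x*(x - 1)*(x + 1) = x^3 - x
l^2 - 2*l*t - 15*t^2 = (l - 5*t)*(l + 3*t)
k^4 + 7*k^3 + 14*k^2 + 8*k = k*(k + 1)*(k + 2)*(k + 4)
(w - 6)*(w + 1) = w^2 - 5*w - 6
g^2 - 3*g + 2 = (g - 2)*(g - 1)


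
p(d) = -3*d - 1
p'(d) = -3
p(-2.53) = 6.59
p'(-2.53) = -3.00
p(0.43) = -2.29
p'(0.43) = -3.00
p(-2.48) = 6.44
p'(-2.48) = -3.00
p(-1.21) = 2.63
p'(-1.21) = -3.00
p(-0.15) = -0.55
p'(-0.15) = -3.00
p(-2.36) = 6.08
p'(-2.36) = -3.00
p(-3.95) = 10.85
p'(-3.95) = -3.00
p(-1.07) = 2.21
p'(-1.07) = -3.00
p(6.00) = -19.00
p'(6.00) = -3.00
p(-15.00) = 44.00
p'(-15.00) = -3.00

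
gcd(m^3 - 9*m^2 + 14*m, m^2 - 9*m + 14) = m^2 - 9*m + 14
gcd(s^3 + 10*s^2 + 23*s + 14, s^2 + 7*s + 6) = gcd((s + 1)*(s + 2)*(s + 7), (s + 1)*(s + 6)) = s + 1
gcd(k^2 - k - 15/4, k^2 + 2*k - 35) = 1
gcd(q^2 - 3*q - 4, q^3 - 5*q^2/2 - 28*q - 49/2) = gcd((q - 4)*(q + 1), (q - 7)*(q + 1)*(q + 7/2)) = q + 1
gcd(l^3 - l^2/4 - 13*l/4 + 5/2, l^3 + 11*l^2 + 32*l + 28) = l + 2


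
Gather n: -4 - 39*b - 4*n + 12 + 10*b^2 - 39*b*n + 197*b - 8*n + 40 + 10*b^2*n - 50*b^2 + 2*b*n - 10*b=-40*b^2 + 148*b + n*(10*b^2 - 37*b - 12) + 48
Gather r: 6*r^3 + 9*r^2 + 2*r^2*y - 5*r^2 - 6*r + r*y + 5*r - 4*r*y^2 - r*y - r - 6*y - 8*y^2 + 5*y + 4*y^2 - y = 6*r^3 + r^2*(2*y + 4) + r*(-4*y^2 - 2) - 4*y^2 - 2*y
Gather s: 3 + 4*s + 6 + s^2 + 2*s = s^2 + 6*s + 9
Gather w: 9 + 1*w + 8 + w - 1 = 2*w + 16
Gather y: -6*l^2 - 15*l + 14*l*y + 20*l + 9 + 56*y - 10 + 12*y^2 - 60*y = -6*l^2 + 5*l + 12*y^2 + y*(14*l - 4) - 1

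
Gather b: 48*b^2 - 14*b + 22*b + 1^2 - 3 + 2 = 48*b^2 + 8*b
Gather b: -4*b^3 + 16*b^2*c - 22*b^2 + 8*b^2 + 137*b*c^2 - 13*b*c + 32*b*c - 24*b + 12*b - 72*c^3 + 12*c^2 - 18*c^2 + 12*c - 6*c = -4*b^3 + b^2*(16*c - 14) + b*(137*c^2 + 19*c - 12) - 72*c^3 - 6*c^2 + 6*c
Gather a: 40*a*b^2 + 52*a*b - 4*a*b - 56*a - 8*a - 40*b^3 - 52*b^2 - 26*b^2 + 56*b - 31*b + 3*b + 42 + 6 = a*(40*b^2 + 48*b - 64) - 40*b^3 - 78*b^2 + 28*b + 48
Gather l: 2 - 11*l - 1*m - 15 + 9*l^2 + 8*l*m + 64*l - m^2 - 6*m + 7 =9*l^2 + l*(8*m + 53) - m^2 - 7*m - 6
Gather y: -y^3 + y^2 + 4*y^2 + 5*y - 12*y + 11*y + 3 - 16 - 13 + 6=-y^3 + 5*y^2 + 4*y - 20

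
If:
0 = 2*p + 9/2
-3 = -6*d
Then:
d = 1/2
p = -9/4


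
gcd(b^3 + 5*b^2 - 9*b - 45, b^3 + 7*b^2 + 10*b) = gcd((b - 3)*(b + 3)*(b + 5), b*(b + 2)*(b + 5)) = b + 5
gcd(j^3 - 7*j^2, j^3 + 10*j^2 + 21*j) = j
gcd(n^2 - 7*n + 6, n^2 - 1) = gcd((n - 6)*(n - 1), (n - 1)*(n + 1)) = n - 1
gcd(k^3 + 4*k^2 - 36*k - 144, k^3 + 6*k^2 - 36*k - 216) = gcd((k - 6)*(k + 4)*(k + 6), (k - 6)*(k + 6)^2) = k^2 - 36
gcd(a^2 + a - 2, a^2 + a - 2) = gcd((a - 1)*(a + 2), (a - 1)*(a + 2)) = a^2 + a - 2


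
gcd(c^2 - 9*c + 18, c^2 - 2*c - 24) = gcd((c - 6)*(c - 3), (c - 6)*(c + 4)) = c - 6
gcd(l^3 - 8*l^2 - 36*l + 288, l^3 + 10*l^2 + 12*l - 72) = l + 6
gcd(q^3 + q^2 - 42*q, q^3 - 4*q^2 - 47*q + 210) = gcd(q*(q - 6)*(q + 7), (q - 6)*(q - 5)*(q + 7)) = q^2 + q - 42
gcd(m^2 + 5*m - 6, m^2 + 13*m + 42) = m + 6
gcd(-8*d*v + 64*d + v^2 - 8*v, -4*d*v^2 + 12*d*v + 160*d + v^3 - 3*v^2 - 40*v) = v - 8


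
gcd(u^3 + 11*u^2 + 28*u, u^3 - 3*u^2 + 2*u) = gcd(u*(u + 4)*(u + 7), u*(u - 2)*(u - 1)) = u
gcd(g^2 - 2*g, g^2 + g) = g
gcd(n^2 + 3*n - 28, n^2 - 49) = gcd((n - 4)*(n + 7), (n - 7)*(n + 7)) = n + 7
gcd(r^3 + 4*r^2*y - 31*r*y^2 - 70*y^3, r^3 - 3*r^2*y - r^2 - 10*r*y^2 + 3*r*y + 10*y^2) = -r^2 + 3*r*y + 10*y^2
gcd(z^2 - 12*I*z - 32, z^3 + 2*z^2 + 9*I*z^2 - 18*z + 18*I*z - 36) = 1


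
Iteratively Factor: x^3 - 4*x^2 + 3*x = (x - 1)*(x^2 - 3*x) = (x - 3)*(x - 1)*(x)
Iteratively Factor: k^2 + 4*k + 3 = (k + 3)*(k + 1)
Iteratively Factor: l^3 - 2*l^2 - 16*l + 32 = (l + 4)*(l^2 - 6*l + 8) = (l - 2)*(l + 4)*(l - 4)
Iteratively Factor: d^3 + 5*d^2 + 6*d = (d + 3)*(d^2 + 2*d) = (d + 2)*(d + 3)*(d)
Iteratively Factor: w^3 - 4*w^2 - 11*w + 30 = (w - 5)*(w^2 + w - 6) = (w - 5)*(w - 2)*(w + 3)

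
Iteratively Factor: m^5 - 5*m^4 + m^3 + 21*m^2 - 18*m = (m - 3)*(m^4 - 2*m^3 - 5*m^2 + 6*m) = (m - 3)*(m - 1)*(m^3 - m^2 - 6*m) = m*(m - 3)*(m - 1)*(m^2 - m - 6) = m*(m - 3)^2*(m - 1)*(m + 2)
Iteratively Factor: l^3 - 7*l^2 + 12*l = (l - 3)*(l^2 - 4*l) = l*(l - 3)*(l - 4)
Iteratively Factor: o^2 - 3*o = (o - 3)*(o)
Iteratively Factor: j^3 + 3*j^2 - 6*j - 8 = (j + 1)*(j^2 + 2*j - 8) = (j + 1)*(j + 4)*(j - 2)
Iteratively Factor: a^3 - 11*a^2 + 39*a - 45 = (a - 3)*(a^2 - 8*a + 15) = (a - 5)*(a - 3)*(a - 3)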